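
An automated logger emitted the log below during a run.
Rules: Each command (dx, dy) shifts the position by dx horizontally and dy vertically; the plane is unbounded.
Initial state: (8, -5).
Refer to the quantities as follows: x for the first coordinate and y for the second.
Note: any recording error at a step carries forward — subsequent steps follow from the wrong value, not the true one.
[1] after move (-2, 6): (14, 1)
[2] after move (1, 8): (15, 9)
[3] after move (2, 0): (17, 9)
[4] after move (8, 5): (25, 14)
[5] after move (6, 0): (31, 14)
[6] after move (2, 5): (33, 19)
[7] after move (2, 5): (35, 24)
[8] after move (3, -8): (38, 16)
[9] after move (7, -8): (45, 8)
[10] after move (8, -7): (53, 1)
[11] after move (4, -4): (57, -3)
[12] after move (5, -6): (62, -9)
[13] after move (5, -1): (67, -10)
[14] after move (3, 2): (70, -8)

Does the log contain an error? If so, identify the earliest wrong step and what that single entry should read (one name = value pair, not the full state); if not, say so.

step 1, x = 6

Step 1: x = 8 + (-2) = 6, y = -5 + (6) = 1 — the recorded entry deviates here.
First deviation found at step 1; the corrected entry is x = 6.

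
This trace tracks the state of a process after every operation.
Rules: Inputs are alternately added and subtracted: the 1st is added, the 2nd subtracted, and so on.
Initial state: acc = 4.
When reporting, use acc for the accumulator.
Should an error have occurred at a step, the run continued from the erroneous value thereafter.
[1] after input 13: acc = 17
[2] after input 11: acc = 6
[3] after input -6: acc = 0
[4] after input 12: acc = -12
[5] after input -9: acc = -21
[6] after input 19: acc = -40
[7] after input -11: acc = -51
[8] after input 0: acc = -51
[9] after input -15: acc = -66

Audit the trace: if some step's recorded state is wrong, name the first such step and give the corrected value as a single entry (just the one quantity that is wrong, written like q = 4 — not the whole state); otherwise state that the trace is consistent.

no error

Step 1: acc = 4 + 13 = 17 — exactly as logged.
Step 2: acc = 17 - 11 = 6 — exactly as logged.
Step 3: acc = 6 + -6 = 0 — verified.
Step 4: acc = 0 - 12 = -12 — in agreement.
Step 5: acc = -12 + -9 = -21 — exactly as logged.
Step 6: acc = -21 - 19 = -40 — exactly as logged.
Step 7: acc = -40 + -11 = -51 — verified.
Step 8: acc = -51 - 0 = -51 — exactly as logged.
Step 9: acc = -51 + -15 = -66 — exactly as logged.
No step deviates from the rules.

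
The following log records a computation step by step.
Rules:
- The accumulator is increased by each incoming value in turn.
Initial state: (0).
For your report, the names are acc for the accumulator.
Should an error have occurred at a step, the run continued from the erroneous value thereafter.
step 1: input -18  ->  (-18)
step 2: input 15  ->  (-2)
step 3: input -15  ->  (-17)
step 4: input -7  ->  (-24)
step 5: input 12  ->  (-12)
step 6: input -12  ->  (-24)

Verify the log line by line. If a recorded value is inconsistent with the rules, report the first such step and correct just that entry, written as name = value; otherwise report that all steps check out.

1. acc = 0 + -18 = -18 (agrees with the log)
2. acc = -18 + 15 = -3 (the entry is off here)
The earliest wrong entry is at step 2: it should read acc = -3.

step 2, acc = -3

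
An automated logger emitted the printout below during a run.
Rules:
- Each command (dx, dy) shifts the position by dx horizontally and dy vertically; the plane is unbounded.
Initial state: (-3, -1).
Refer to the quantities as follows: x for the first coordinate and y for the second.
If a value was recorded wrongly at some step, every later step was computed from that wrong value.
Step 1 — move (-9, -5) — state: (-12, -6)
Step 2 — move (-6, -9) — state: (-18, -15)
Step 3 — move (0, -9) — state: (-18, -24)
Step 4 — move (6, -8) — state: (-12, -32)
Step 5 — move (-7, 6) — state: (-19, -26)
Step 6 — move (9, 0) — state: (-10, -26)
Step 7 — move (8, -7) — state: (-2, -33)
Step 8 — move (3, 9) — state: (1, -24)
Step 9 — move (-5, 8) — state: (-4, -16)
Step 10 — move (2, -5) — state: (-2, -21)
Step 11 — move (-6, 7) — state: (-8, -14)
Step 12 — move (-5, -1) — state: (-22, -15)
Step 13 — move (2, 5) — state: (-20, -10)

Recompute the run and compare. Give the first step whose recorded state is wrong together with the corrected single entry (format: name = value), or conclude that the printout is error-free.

1. x = -3 + (-9) = -12, y = -1 + (-5) = -6 (exactly as logged)
2. x = -12 + (-6) = -18, y = -6 + (-9) = -15 (consistent with the printout)
3. x = -18 + (0) = -18, y = -15 + (-9) = -24 (same as recorded)
4. x = -18 + (6) = -12, y = -24 + (-8) = -32 (no discrepancy)
5. x = -12 + (-7) = -19, y = -32 + (6) = -26 (consistent with the printout)
6. x = -19 + (9) = -10, y = -26 + (0) = -26 (verified)
7. x = -10 + (8) = -2, y = -26 + (-7) = -33 (matches)
8. x = -2 + (3) = 1, y = -33 + (9) = -24 (exactly as logged)
9. x = 1 + (-5) = -4, y = -24 + (8) = -16 (agrees with the printout)
10. x = -4 + (2) = -2, y = -16 + (-5) = -21 (in agreement)
11. x = -2 + (-6) = -8, y = -21 + (7) = -14 (matches)
12. x = -8 + (-5) = -13, y = -14 + (-1) = -15 (the printout has a different value)
First incorrect step: 12; the correct value is x = -13.

step 12, x = -13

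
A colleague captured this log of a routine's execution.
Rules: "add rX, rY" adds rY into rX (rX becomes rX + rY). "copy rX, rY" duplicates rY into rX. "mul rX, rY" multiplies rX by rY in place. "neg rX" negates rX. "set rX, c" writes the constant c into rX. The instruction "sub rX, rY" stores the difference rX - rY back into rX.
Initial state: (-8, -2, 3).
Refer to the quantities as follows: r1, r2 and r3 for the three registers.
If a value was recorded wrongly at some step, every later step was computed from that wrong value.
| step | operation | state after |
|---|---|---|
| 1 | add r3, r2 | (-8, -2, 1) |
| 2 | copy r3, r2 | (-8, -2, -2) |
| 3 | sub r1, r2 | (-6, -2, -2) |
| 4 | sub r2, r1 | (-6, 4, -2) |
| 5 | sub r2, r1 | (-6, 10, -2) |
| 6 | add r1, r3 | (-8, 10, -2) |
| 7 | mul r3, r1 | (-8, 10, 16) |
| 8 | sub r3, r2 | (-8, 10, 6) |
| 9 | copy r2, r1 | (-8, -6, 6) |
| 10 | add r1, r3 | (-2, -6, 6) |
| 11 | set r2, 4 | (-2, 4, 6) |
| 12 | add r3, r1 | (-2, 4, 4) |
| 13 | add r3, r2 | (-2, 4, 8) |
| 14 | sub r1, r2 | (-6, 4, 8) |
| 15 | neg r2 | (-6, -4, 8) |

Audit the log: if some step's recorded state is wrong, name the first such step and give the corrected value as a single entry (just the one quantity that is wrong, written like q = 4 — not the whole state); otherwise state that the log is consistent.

Recomputing the run from the initial state:
step 1: r1 = -8, r2 = -2, r3 = 1
step 2: r1 = -8, r2 = -2, r3 = -2
step 3: r1 = -6, r2 = -2, r3 = -2
step 4: r1 = -6, r2 = 4, r3 = -2
step 5: r1 = -6, r2 = 10, r3 = -2
step 6: r1 = -8, r2 = 10, r3 = -2
step 7: r1 = -8, r2 = 10, r3 = 16
step 8: r1 = -8, r2 = 10, r3 = 6
step 9: r1 = -8, r2 = -8, r3 = 6
step 10: r1 = -2, r2 = -8, r3 = 6
step 11: r1 = -2, r2 = 4, r3 = 6
step 12: r1 = -2, r2 = 4, r3 = 4
step 13: r1 = -2, r2 = 4, r3 = 8
step 14: r1 = -6, r2 = 4, r3 = 8
step 15: r1 = -6, r2 = -4, r3 = 8
The first disagreement with the log is at step 9, where the value should be r2 = -8.

step 9, r2 = -8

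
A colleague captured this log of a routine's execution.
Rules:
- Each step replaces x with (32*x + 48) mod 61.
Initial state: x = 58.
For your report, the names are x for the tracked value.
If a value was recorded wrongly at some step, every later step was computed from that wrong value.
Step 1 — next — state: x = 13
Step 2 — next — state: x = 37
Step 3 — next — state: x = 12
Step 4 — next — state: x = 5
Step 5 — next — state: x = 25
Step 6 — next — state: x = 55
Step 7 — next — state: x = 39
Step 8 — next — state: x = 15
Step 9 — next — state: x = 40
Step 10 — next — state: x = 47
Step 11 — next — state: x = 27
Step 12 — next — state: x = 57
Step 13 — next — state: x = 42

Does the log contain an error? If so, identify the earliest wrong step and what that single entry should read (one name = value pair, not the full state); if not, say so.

Recomputing the run from the initial state:
step 1: x = 13
step 2: x = 37
step 3: x = 12
step 4: x = 5
step 5: x = 25
step 6: x = 55
step 7: x = 39
step 8: x = 15
step 9: x = 40
step 10: x = 47
step 11: x = 27
step 12: x = 58
step 13: x = 13
The first disagreement with the log is at step 12, where the value should be x = 58.

step 12, x = 58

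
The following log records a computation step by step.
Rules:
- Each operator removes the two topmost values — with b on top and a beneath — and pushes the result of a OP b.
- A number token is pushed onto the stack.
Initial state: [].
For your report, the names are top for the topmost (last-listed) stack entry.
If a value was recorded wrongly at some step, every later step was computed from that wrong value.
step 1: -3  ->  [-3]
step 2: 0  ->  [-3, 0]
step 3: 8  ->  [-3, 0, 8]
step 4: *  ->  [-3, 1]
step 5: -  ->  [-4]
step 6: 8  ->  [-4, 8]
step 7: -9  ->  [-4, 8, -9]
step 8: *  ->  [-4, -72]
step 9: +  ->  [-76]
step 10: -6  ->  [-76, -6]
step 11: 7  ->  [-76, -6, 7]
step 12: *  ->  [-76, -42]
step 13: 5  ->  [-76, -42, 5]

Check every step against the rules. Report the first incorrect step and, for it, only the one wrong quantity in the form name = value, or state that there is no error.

step 1: push -3: top = -3 -> in agreement
step 2: push 0: top = 0 -> no discrepancy
step 3: push 8: top = 8 -> no discrepancy
step 4: 0 * 8 = 0 -> this is not what the log shows
The earliest wrong entry is at step 4: it should read top = 0.

step 4, top = 0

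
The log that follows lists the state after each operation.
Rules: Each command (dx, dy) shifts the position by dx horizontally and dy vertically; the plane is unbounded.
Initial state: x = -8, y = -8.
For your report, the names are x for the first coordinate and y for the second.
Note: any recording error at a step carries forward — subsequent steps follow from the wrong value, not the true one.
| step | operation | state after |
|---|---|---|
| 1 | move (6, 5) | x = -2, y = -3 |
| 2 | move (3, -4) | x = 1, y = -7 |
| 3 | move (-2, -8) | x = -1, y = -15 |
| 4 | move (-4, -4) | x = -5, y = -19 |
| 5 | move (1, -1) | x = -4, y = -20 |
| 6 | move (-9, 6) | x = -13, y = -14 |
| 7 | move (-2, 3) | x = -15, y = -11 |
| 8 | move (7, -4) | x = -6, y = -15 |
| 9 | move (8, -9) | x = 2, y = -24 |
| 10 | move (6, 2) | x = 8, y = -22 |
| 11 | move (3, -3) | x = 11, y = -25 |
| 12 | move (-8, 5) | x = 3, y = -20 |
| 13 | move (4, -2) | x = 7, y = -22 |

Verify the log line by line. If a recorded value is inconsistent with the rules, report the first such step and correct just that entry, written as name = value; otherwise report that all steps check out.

Step 1: x = -8 + (6) = -2, y = -8 + (5) = -3 — verified.
Step 2: x = -2 + (3) = 1, y = -3 + (-4) = -7 — checks out.
Step 3: x = 1 + (-2) = -1, y = -7 + (-8) = -15 — exactly as logged.
Step 4: x = -1 + (-4) = -5, y = -15 + (-4) = -19 — no discrepancy.
Step 5: x = -5 + (1) = -4, y = -19 + (-1) = -20 — matches.
Step 6: x = -4 + (-9) = -13, y = -20 + (6) = -14 — confirmed correct.
Step 7: x = -13 + (-2) = -15, y = -14 + (3) = -11 — matches.
Step 8: x = -15 + (7) = -8, y = -11 + (-4) = -15 — not what was recorded.
First incorrect step: 8; the correct value is x = -8.

step 8, x = -8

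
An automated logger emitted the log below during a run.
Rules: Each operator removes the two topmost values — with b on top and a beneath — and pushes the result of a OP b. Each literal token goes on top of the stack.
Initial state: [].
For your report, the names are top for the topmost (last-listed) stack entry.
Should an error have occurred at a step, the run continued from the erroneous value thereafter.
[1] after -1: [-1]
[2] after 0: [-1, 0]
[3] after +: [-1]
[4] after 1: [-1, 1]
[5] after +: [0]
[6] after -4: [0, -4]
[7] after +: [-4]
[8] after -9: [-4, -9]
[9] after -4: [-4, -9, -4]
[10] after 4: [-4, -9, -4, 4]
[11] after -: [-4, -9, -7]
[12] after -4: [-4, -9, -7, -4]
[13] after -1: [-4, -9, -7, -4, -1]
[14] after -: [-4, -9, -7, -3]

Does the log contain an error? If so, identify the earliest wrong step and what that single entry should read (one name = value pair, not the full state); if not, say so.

step 11, top = -8

Recomputing the run from the initial state:
step 1: [-1]
step 2: [-1, 0]
step 3: [-1]
step 4: [-1, 1]
step 5: [0]
step 6: [0, -4]
step 7: [-4]
step 8: [-4, -9]
step 9: [-4, -9, -4]
step 10: [-4, -9, -4, 4]
step 11: [-4, -9, -8]
step 12: [-4, -9, -8, -4]
step 13: [-4, -9, -8, -4, -1]
step 14: [-4, -9, -8, -3]
The first disagreement with the log is at step 11, where the value should be top = -8.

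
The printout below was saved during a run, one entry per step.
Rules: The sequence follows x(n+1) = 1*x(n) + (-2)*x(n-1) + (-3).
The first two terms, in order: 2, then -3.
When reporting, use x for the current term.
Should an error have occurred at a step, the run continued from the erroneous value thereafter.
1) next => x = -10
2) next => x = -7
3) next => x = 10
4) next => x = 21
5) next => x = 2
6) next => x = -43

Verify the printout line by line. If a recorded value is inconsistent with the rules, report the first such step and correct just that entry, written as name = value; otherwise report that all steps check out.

step 1: x = 1*(-3) + (-2)*(2) + (-3) = -10 -> exactly as logged
step 2: x = 1*(-10) + (-2)*(-3) + (-3) = -7 -> confirmed correct
step 3: x = 1*(-7) + (-2)*(-10) + (-3) = 10 -> same as recorded
step 4: x = 1*(10) + (-2)*(-7) + (-3) = 21 -> confirmed correct
step 5: x = 1*(21) + (-2)*(10) + (-3) = -2 -> the entry is off here
The earliest wrong entry is at step 5: it should read x = -2.

step 5, x = -2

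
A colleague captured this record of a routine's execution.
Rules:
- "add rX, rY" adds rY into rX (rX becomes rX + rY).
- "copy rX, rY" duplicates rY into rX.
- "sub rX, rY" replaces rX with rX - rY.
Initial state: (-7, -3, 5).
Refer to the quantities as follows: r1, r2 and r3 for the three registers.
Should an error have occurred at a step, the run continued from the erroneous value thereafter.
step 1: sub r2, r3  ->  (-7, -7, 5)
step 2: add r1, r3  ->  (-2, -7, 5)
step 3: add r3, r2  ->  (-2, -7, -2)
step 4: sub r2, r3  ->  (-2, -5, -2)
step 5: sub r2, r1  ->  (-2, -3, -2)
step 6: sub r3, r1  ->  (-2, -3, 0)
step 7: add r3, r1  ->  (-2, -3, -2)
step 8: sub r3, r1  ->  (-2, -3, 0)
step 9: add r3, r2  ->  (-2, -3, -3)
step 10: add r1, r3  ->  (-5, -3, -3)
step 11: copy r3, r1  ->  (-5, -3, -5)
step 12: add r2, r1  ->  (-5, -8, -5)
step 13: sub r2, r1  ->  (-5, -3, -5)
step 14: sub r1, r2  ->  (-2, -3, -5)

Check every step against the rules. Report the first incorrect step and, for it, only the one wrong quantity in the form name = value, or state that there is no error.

step 1, r2 = -8

Recomputing the run from the initial state:
step 1: r1 = -7, r2 = -8, r3 = 5
step 2: r1 = -2, r2 = -8, r3 = 5
step 3: r1 = -2, r2 = -8, r3 = -3
step 4: r1 = -2, r2 = -5, r3 = -3
step 5: r1 = -2, r2 = -3, r3 = -3
step 6: r1 = -2, r2 = -3, r3 = -1
step 7: r1 = -2, r2 = -3, r3 = -3
step 8: r1 = -2, r2 = -3, r3 = -1
step 9: r1 = -2, r2 = -3, r3 = -4
step 10: r1 = -6, r2 = -3, r3 = -4
step 11: r1 = -6, r2 = -3, r3 = -6
step 12: r1 = -6, r2 = -9, r3 = -6
step 13: r1 = -6, r2 = -3, r3 = -6
step 14: r1 = -3, r2 = -3, r3 = -6
The first disagreement with the record is at step 1, where the value should be r2 = -8.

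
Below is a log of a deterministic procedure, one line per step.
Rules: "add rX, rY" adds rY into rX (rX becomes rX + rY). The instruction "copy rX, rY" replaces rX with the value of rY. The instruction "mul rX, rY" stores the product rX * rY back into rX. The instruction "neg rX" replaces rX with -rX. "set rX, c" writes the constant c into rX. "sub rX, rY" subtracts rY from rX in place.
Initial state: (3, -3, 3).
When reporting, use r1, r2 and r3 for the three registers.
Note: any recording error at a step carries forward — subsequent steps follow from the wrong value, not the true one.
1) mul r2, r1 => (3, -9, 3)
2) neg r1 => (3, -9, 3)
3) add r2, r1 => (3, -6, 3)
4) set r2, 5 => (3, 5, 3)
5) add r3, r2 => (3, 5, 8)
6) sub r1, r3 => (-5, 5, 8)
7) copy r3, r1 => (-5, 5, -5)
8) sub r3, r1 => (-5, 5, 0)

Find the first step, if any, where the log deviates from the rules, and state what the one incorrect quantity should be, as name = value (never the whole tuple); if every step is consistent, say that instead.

1. r2 = -3 * 3 = -9 (checks out)
2. r1 = -(3) = -3 (the entry is off here)
Conclusion: step 2 carries the first error; the entry should be r1 = -3.

step 2, r1 = -3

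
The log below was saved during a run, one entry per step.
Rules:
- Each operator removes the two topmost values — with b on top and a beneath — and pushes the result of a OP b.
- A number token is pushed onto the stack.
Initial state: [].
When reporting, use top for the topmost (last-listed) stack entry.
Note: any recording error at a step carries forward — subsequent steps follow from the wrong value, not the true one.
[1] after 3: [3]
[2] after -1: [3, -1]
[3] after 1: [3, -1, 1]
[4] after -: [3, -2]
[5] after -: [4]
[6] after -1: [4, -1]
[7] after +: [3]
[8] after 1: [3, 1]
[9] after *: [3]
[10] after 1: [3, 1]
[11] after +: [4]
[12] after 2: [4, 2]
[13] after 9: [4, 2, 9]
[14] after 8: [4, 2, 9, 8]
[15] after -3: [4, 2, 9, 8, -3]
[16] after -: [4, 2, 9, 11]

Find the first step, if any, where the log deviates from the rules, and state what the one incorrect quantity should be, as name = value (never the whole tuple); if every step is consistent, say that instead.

step 5, top = 5

Step 1: push 3: top = 3 — agrees with the log.
Step 2: push -1: top = -1 — confirmed correct.
Step 3: push 1: top = 1 — matches.
Step 4: -1 - 1 = -2 — matches.
Step 5: 3 - -2 = 5 — the log disagrees here.
First incorrect step: 5; the correct value is top = 5.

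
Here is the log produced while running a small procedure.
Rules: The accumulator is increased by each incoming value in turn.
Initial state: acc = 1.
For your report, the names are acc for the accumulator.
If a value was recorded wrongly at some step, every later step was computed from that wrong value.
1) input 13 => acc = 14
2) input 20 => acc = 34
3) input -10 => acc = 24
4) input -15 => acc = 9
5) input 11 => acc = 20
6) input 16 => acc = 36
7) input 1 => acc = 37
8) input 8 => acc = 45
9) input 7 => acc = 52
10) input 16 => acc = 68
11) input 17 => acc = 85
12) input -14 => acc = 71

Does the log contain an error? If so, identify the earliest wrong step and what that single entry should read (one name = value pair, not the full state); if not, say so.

Step 1: acc = 1 + 13 = 14 — agrees with the log.
Step 2: acc = 14 + 20 = 34 — exactly as logged.
Step 3: acc = 34 + -10 = 24 — no discrepancy.
Step 4: acc = 24 + -15 = 9 — agrees with the log.
Step 5: acc = 9 + 11 = 20 — same as recorded.
Step 6: acc = 20 + 16 = 36 — checks out.
Step 7: acc = 36 + 1 = 37 — checks out.
Step 8: acc = 37 + 8 = 45 — same as recorded.
Step 9: acc = 45 + 7 = 52 — confirmed correct.
Step 10: acc = 52 + 16 = 68 — agrees with the log.
Step 11: acc = 68 + 17 = 85 — checks out.
Step 12: acc = 85 + -14 = 71 — in agreement.
Every step is consistent.

no error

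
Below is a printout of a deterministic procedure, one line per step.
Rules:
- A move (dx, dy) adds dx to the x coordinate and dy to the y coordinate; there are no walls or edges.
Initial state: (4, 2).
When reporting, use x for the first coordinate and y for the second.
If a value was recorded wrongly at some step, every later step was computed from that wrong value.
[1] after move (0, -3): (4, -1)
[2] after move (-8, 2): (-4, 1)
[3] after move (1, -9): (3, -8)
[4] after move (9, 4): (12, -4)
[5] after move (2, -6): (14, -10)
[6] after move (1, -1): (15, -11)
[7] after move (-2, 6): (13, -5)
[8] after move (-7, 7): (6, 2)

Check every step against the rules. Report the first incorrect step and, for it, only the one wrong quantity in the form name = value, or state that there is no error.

step 3, x = -3

step 1: x = 4 + (0) = 4, y = 2 + (-3) = -1 -> agrees with the printout
step 2: x = 4 + (-8) = -4, y = -1 + (2) = 1 -> verified
step 3: x = -4 + (1) = -3, y = 1 + (-9) = -8 -> this is not what the printout shows
The audit stops at step 3: the recorded entry is wrong and should be x = -3.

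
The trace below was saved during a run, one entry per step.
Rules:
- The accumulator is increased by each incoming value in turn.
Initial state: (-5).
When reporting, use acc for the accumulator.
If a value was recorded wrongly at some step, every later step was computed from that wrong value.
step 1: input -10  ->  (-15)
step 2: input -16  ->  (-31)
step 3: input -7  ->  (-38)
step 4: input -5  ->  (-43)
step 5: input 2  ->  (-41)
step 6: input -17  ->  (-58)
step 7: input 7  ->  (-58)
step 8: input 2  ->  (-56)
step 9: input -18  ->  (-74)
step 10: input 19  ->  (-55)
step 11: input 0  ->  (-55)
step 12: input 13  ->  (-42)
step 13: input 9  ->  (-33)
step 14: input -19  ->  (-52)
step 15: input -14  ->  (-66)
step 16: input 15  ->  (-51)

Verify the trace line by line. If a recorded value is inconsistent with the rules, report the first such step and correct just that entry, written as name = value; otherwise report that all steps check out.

step 1: acc = -5 + -10 = -15 -> in agreement
step 2: acc = -15 + -16 = -31 -> exactly as logged
step 3: acc = -31 + -7 = -38 -> consistent with the trace
step 4: acc = -38 + -5 = -43 -> checks out
step 5: acc = -43 + 2 = -41 -> agrees with the trace
step 6: acc = -41 + -17 = -58 -> no discrepancy
step 7: acc = -58 + 7 = -51 -> not what was recorded
Conclusion: step 7 carries the first error; the entry should be acc = -51.

step 7, acc = -51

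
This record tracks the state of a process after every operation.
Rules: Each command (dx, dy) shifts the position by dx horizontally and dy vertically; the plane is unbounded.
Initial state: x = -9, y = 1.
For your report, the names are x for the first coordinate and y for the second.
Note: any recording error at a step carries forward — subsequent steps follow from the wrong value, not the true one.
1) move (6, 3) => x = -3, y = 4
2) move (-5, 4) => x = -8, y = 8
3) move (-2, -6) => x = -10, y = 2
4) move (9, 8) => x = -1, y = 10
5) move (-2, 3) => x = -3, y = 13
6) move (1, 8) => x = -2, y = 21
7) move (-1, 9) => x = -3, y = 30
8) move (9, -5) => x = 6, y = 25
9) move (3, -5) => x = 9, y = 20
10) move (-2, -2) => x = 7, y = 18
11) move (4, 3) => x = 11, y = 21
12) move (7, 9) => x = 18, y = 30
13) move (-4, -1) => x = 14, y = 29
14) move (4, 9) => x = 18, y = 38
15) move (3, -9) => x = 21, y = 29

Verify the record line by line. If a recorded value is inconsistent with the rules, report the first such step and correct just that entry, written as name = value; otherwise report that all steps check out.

no error

1. x = -9 + (6) = -3, y = 1 + (3) = 4 (matches)
2. x = -3 + (-5) = -8, y = 4 + (4) = 8 (confirmed correct)
3. x = -8 + (-2) = -10, y = 8 + (-6) = 2 (confirmed correct)
4. x = -10 + (9) = -1, y = 2 + (8) = 10 (exactly as logged)
5. x = -1 + (-2) = -3, y = 10 + (3) = 13 (same as recorded)
6. x = -3 + (1) = -2, y = 13 + (8) = 21 (verified)
7. x = -2 + (-1) = -3, y = 21 + (9) = 30 (checks out)
8. x = -3 + (9) = 6, y = 30 + (-5) = 25 (checks out)
9. x = 6 + (3) = 9, y = 25 + (-5) = 20 (confirmed correct)
10. x = 9 + (-2) = 7, y = 20 + (-2) = 18 (confirmed correct)
11. x = 7 + (4) = 11, y = 18 + (3) = 21 (in agreement)
12. x = 11 + (7) = 18, y = 21 + (9) = 30 (in agreement)
13. x = 18 + (-4) = 14, y = 30 + (-1) = 29 (exactly as logged)
14. x = 14 + (4) = 18, y = 29 + (9) = 38 (checks out)
15. x = 18 + (3) = 21, y = 38 + (-9) = 29 (exactly as logged)
All entries verified; no error found.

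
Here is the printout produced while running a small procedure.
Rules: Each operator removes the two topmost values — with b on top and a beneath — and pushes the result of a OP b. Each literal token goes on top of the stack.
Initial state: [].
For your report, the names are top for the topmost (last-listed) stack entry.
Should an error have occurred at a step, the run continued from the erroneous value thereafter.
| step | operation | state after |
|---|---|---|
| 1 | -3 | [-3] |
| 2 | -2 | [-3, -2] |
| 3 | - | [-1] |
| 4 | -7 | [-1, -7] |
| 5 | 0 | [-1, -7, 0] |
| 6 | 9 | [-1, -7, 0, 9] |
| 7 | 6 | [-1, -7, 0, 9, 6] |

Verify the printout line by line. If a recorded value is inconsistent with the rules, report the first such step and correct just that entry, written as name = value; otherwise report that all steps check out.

1. push -3: top = -3 (consistent with the printout)
2. push -2: top = -2 (matches)
3. -3 - -2 = -1 (checks out)
4. push -7: top = -7 (matches)
5. push 0: top = 0 (no discrepancy)
6. push 9: top = 9 (consistent with the printout)
7. push 6: top = 6 (same as recorded)
The recomputation confirms every line.

no error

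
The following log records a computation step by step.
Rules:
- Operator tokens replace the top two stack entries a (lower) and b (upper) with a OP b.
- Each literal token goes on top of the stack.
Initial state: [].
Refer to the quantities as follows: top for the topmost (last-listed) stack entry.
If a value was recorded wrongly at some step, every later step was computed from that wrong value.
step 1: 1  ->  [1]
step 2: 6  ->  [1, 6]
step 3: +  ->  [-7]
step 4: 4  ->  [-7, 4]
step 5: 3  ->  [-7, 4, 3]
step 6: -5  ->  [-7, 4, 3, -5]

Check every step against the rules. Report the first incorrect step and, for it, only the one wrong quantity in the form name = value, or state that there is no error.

Recomputing the run from the initial state:
step 1: [1]
step 2: [1, 6]
step 3: [7]
step 4: [7, 4]
step 5: [7, 4, 3]
step 6: [7, 4, 3, -5]
The first disagreement with the log is at step 3, where the value should be top = 7.

step 3, top = 7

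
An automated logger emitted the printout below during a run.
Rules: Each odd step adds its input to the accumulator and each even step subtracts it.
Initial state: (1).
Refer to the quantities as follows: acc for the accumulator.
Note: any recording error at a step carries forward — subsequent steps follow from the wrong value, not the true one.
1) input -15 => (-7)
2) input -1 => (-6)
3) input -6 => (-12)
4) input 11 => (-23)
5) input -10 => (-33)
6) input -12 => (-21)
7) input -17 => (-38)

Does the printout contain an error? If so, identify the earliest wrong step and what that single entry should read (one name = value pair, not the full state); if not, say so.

step 1, acc = -14

Recomputing the run from the initial state:
step 1: acc = -14
step 2: acc = -13
step 3: acc = -19
step 4: acc = -30
step 5: acc = -40
step 6: acc = -28
step 7: acc = -45
The first disagreement with the printout is at step 1, where the value should be acc = -14.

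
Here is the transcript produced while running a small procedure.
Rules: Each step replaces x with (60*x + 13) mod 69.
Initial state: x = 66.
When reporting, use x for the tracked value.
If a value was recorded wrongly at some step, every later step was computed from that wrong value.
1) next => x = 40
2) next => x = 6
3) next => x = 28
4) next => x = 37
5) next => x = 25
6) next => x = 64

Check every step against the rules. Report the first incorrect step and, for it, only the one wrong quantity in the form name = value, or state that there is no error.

Recomputing the run from the initial state:
step 1: x = 40
step 2: x = 67
step 3: x = 31
step 4: x = 10
step 5: x = 61
step 6: x = 16
The first disagreement with the transcript is at step 2, where the value should be x = 67.

step 2, x = 67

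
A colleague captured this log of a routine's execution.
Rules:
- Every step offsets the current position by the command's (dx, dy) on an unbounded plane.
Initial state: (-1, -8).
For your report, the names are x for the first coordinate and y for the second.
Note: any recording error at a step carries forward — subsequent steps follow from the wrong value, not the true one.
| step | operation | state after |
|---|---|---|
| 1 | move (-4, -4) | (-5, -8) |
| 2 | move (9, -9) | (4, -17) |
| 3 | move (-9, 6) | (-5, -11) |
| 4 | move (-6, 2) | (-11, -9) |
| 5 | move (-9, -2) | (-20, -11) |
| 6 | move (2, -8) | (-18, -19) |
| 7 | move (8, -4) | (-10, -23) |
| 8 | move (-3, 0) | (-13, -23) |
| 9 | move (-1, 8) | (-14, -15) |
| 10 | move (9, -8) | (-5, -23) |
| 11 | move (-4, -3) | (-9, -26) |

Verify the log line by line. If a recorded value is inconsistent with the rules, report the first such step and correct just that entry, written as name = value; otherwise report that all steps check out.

Recomputing the run from the initial state:
step 1: x = -5, y = -12
step 2: x = 4, y = -21
step 3: x = -5, y = -15
step 4: x = -11, y = -13
step 5: x = -20, y = -15
step 6: x = -18, y = -23
step 7: x = -10, y = -27
step 8: x = -13, y = -27
step 9: x = -14, y = -19
step 10: x = -5, y = -27
step 11: x = -9, y = -30
The first disagreement with the log is at step 1, where the value should be y = -12.

step 1, y = -12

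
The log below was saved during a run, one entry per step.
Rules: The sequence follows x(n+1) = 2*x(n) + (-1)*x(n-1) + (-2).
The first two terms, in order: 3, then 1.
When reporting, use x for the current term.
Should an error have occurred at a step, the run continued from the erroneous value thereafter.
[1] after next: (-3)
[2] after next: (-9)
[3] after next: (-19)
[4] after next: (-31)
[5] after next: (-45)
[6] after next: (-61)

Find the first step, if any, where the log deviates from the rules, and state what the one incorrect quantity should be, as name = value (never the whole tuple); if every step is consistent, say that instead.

step 1: x = 2*(1) + (-1)*(3) + (-2) = -3 -> confirmed correct
step 2: x = 2*(-3) + (-1)*(1) + (-2) = -9 -> no discrepancy
step 3: x = 2*(-9) + (-1)*(-3) + (-2) = -17 -> the recorded entry deviates here
The earliest wrong entry is at step 3: it should read x = -17.

step 3, x = -17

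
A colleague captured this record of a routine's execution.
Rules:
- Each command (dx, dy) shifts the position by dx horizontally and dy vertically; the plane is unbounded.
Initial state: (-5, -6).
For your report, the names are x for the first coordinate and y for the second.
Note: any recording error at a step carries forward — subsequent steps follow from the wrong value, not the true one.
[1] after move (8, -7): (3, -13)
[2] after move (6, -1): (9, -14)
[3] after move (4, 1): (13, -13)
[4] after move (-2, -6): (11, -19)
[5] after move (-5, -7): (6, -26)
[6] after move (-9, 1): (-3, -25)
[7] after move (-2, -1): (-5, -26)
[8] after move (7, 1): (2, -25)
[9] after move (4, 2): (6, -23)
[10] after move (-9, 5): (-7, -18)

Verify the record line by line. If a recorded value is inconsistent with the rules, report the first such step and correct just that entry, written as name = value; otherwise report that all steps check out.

step 10, x = -3

Recomputing the run from the initial state:
step 1: x = 3, y = -13
step 2: x = 9, y = -14
step 3: x = 13, y = -13
step 4: x = 11, y = -19
step 5: x = 6, y = -26
step 6: x = -3, y = -25
step 7: x = -5, y = -26
step 8: x = 2, y = -25
step 9: x = 6, y = -23
step 10: x = -3, y = -18
The first disagreement with the record is at step 10, where the value should be x = -3.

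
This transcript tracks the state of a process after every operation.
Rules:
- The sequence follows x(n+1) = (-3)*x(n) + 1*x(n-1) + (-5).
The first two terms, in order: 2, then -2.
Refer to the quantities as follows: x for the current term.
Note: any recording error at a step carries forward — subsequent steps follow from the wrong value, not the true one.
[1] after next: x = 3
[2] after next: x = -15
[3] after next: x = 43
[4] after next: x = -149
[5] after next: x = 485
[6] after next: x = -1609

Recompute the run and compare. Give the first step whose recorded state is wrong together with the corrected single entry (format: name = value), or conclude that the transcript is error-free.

step 2, x = -16

1. x = -3*(-2) + (1)*(2) + (-5) = 3 (exactly as logged)
2. x = -3*(3) + (1)*(-2) + (-5) = -16 (not what was recorded)
Step 2 is the first one off; corrected, x = -16.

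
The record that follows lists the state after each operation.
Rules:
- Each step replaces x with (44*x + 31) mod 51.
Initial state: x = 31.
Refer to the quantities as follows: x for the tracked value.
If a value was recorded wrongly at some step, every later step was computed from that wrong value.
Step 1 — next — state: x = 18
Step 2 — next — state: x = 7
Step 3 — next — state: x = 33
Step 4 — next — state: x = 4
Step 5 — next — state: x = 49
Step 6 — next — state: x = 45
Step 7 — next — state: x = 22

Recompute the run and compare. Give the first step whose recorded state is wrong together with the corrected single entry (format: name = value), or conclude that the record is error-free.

Step 1: x = (44*31 + 31) mod 51 = 18 — agrees with the record.
Step 2: x = (44*18 + 31) mod 51 = 7 — same as recorded.
Step 3: x = (44*7 + 31) mod 51 = 33 — agrees with the record.
Step 4: x = (44*33 + 31) mod 51 = 4 — in agreement.
Step 5: x = (44*4 + 31) mod 51 = 3 — the record disagrees here.
First incorrect step: 5; the correct value is x = 3.

step 5, x = 3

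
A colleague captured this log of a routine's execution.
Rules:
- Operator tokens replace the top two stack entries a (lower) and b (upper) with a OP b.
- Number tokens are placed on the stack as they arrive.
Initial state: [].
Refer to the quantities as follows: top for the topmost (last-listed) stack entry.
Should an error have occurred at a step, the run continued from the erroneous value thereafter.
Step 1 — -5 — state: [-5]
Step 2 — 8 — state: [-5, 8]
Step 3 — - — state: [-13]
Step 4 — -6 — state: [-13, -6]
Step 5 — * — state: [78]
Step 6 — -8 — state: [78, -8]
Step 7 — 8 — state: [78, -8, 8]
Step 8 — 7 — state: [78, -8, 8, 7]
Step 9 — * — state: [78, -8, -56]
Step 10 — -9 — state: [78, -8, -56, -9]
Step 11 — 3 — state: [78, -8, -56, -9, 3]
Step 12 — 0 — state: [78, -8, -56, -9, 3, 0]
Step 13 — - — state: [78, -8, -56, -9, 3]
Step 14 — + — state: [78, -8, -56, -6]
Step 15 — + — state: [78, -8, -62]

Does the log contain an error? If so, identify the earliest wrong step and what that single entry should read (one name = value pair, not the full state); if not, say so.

step 9, top = 56

Recomputing the run from the initial state:
step 1: [-5]
step 2: [-5, 8]
step 3: [-13]
step 4: [-13, -6]
step 5: [78]
step 6: [78, -8]
step 7: [78, -8, 8]
step 8: [78, -8, 8, 7]
step 9: [78, -8, 56]
step 10: [78, -8, 56, -9]
step 11: [78, -8, 56, -9, 3]
step 12: [78, -8, 56, -9, 3, 0]
step 13: [78, -8, 56, -9, 3]
step 14: [78, -8, 56, -6]
step 15: [78, -8, 50]
The first disagreement with the log is at step 9, where the value should be top = 56.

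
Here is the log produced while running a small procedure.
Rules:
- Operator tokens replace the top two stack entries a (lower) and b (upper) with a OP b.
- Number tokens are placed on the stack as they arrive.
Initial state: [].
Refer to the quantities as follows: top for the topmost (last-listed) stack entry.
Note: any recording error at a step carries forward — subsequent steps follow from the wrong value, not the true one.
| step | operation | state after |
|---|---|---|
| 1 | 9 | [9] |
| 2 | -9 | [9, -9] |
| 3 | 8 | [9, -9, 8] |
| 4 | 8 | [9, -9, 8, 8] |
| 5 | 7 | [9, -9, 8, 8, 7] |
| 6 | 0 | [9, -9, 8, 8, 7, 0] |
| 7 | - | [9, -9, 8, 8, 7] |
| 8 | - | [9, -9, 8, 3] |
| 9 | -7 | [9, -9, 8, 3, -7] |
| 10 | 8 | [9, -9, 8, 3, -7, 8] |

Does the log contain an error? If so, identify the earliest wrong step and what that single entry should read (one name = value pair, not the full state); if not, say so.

step 1: push 9: top = 9 -> checks out
step 2: push -9: top = -9 -> matches
step 3: push 8: top = 8 -> checks out
step 4: push 8: top = 8 -> same as recorded
step 5: push 7: top = 7 -> consistent with the log
step 6: push 0: top = 0 -> in agreement
step 7: 7 - 0 = 7 -> in agreement
step 8: 8 - 7 = 1 -> the log has a different value
That makes step 8 the first incorrect line — top = 1 is what it should show.

step 8, top = 1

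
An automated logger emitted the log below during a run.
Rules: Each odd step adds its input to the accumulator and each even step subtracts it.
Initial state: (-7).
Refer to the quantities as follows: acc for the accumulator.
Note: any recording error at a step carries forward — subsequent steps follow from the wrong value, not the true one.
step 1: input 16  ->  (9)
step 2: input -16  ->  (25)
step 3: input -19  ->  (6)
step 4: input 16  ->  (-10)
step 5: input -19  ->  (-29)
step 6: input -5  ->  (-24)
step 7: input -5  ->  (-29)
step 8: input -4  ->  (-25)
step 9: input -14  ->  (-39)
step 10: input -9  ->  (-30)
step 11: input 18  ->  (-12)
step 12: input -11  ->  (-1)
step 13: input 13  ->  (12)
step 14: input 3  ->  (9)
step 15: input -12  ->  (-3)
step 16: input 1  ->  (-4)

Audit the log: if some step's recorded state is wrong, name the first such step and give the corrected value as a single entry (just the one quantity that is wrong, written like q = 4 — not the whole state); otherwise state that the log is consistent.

no error

Step 1: acc = -7 + 16 = 9 — checks out.
Step 2: acc = 9 - -16 = 25 — agrees with the log.
Step 3: acc = 25 + -19 = 6 — consistent with the log.
Step 4: acc = 6 - 16 = -10 — exactly as logged.
Step 5: acc = -10 + -19 = -29 — checks out.
Step 6: acc = -29 - -5 = -24 — no discrepancy.
Step 7: acc = -24 + -5 = -29 — consistent with the log.
Step 8: acc = -29 - -4 = -25 — matches.
Step 9: acc = -25 + -14 = -39 — consistent with the log.
Step 10: acc = -39 - -9 = -30 — verified.
Step 11: acc = -30 + 18 = -12 — in agreement.
Step 12: acc = -12 - -11 = -1 — confirmed correct.
Step 13: acc = -1 + 13 = 12 — same as recorded.
Step 14: acc = 12 - 3 = 9 — consistent with the log.
Step 15: acc = 9 + -12 = -3 — agrees with the log.
Step 16: acc = -3 - 1 = -4 — confirmed correct.
The recomputation confirms every line.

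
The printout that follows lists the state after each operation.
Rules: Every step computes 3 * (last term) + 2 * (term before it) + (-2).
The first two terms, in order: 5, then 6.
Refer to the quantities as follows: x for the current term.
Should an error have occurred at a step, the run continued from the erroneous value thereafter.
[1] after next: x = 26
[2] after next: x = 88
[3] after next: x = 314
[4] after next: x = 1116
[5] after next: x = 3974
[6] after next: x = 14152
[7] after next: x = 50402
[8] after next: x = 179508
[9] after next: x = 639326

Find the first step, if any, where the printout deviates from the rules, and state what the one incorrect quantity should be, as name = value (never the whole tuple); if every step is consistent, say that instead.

no error

1. x = 3*(6) + (2)*(5) + (-2) = 26 (verified)
2. x = 3*(26) + (2)*(6) + (-2) = 88 (no discrepancy)
3. x = 3*(88) + (2)*(26) + (-2) = 314 (consistent with the printout)
4. x = 3*(314) + (2)*(88) + (-2) = 1116 (verified)
5. x = 3*(1116) + (2)*(314) + (-2) = 3974 (same as recorded)
6. x = 3*(3974) + (2)*(1116) + (-2) = 14152 (in agreement)
7. x = 3*(14152) + (2)*(3974) + (-2) = 50402 (in agreement)
8. x = 3*(50402) + (2)*(14152) + (-2) = 179508 (exactly as logged)
9. x = 3*(179508) + (2)*(50402) + (-2) = 639326 (exactly as logged)
All steps check out; nothing to correct.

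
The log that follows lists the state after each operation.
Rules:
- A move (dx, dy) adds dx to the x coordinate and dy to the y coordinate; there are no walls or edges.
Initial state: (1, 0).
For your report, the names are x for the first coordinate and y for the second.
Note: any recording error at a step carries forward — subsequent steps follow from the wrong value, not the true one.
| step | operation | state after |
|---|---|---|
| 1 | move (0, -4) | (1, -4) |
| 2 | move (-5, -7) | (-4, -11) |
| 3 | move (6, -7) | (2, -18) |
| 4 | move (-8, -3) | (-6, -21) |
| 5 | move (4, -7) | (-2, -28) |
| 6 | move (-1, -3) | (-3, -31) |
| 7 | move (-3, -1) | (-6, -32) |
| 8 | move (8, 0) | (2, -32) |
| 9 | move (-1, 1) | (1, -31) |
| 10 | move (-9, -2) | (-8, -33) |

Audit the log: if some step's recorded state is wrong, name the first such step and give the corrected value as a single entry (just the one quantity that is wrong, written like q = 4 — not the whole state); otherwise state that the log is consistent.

no error

Step 1: x = 1 + (0) = 1, y = 0 + (-4) = -4 — no discrepancy.
Step 2: x = 1 + (-5) = -4, y = -4 + (-7) = -11 — checks out.
Step 3: x = -4 + (6) = 2, y = -11 + (-7) = -18 — checks out.
Step 4: x = 2 + (-8) = -6, y = -18 + (-3) = -21 — checks out.
Step 5: x = -6 + (4) = -2, y = -21 + (-7) = -28 — agrees with the log.
Step 6: x = -2 + (-1) = -3, y = -28 + (-3) = -31 — no discrepancy.
Step 7: x = -3 + (-3) = -6, y = -31 + (-1) = -32 — exactly as logged.
Step 8: x = -6 + (8) = 2, y = -32 + (0) = -32 — exactly as logged.
Step 9: x = 2 + (-1) = 1, y = -32 + (1) = -31 — confirmed correct.
Step 10: x = 1 + (-9) = -8, y = -31 + (-2) = -33 — same as recorded.
Every step is consistent.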